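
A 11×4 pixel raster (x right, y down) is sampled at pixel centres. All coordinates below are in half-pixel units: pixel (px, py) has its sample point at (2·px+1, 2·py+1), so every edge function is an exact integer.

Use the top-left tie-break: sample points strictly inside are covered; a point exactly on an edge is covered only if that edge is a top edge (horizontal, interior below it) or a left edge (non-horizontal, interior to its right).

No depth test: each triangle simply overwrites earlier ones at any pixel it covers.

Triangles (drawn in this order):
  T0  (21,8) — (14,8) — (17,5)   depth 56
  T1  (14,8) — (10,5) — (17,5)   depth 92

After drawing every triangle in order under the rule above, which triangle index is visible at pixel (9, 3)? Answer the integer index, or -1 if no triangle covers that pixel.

T0:
  2·area = 21
  edge (21, 8)→(14, 8): d=(-7,0) right/bottom  bias=-1
  edge (14, 8)→(17, 5): d=(3,-3) top-left  bias=+0
  edge (17, 5)→(21, 8): d=(4,3) right/bottom  bias=-1
    (10,0)@(21, 1): e=[49,0,-28] → .  [on edge]
    (9,1)@(19, 3): e=[35,0,-14] → .  [on edge]
    (8,2)@(17, 5): e=[21,0,0] → .  [on edge]
    (7,3)@(15, 7): e=[7,0,14] → X  [on edge]
    (8,3)@(17, 7): e=[7,6,8] → X
    (9,3)@(19, 7): e=[7,12,2] → X
    (10,3)@(21, 7): e=[7,18,-4] → .
  covered (3 px):
    . . . . . . . . . . .
    . . . . . . . . . . .
    . . . . . . . . . . .
    . . . . . . . X X X .
T1:
  2·area = 21
  edge (14, 8)→(10, 5): d=(-4,-3) top-left  bias=+0
  edge (10, 5)→(17, 5): d=(7,0) top-left  bias=+0
  edge (17, 5)→(14, 8): d=(-3,3) right/bottom  bias=-1
    (10,0)@(21, 1): e=[49,-28,0] → .  [on edge]
    (9,1)@(19, 3): e=[35,-14,0] → .  [on edge]
    (0,2)@(1, 5): e=[-27,0,48] → .  [on edge]
    (1,2)@(3, 5): e=[-21,0,42] → .  [on edge]
    (2,2)@(5, 5): e=[-15,0,36] → .  [on edge]
    (3,2)@(7, 5): e=[-9,0,30] → .  [on edge]
    (4,2)@(9, 5): e=[-3,0,24] → .  [on edge]
    (5,2)@(11, 5): e=[3,0,18] → X  [on edge]
    (6,2)@(13, 5): e=[9,0,12] → X  [on edge]
    (7,2)@(15, 5): e=[15,0,6] → X  [on edge]
    (8,2)@(17, 5): e=[21,0,0] → .  [on edge]
    (9,2)@(19, 5): e=[27,0,-6] → .  [on edge]
    (10,2)@(21, 5): e=[33,0,-12] → .  [on edge]
    (7,3)@(15, 7): e=[7,14,0] → .  [on edge]
  covered (4 px):
    . . . . . . . . . . .
    . . . . . . . . . . .
    . . . . . X X X . . .
    . . . . . . X . . . .

Z-buffer (winner per pixel, '.' = empty):
  . . . . . . . . . . .
  . . . . . . . . . . .
  . . . . . 1 1 1 . . .
  . . . . . . 1 0 0 0 .

Final: 0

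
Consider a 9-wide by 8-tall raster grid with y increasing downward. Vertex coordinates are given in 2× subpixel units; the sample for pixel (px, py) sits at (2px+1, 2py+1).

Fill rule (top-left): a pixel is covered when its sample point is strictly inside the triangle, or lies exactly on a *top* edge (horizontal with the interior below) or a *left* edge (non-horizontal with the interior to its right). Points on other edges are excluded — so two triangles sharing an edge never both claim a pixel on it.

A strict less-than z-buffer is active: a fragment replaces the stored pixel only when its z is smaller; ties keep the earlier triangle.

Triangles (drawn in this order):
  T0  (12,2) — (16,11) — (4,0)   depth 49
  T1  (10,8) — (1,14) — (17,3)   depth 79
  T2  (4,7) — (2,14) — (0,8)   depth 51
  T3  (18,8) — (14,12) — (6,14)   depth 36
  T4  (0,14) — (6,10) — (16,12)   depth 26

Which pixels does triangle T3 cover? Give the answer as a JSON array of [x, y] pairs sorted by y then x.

T0:
  2·area = 64
  edge (12, 2)→(16, 11): d=(4,9) right/bottom  bias=-1
  edge (16, 11)→(4, 0): d=(-12,-11) top-left  bias=+0
  edge (4, 0)→(12, 2): d=(8,2) right/bottom  bias=-1
    (3,0)@(7, 1): e=[41,21,2] → #
    (4,0)@(9, 1): e=[23,43,-2] → ·
    (3,1)@(7, 3): e=[49,-3,18] → ·
    (4,1)@(9, 3): e=[31,19,14] → #
    (5,1)@(11, 3): e=[13,41,10] → #
    (6,1)@(13, 3): e=[-5,63,6] → ·
    (4,2)@(9, 5): e=[39,-5,30] → ·
    (5,2)@(11, 5): e=[21,17,26] → #
    (6,2)@(13, 5): e=[3,39,22] → #
    (7,2)@(15, 5): e=[-15,61,18] → ·
    (5,3)@(11, 7): e=[29,-7,42] → ·
    (6,3)@(13, 7): e=[11,15,38] → #
  covered (7 px):
    · · · # · · · · ·
    · · · · # # · · ·
    · · · · · # # · ·
    · · · · · · # · ·
    · · · · · · · # ·
    · · · · · · · · ·
    · · · · · · · · ·
    · · · · · · · · ·
T1:
  2·area = 3
  edge (10, 8)→(1, 14): d=(-9,6) right/bottom  bias=-1
  edge (1, 14)→(17, 3): d=(16,-11) top-left  bias=+0
  edge (17, 3)→(10, 8): d=(-7,5) right/bottom  bias=-1
    (8,1)@(17, 3): e=[3,0,0] → ·  [on edge]
    (1,6)@(3, 13): e=[-3,6,0] → ·  [on edge]
  covered (0 px):
    · · · · · · · · ·
    · · · · · · · · ·
    · · · · · · · · ·
    · · · · · · · · ·
    · · · · · · · · ·
    · · · · · · · · ·
    · · · · · · · · ·
    · · · · · · · · ·
T2:
  2·area = 26
  edge (4, 7)→(2, 14): d=(-2,7) right/bottom  bias=-1
  edge (2, 14)→(0, 8): d=(-2,-6) top-left  bias=+0
  edge (0, 8)→(4, 7): d=(4,-1) top-left  bias=+0
    (0,4)@(1, 9): e=[17,4,5] → #
    (1,4)@(3, 9): e=[3,16,7] → #
    (2,4)@(5, 9): e=[-11,28,9] → ·
    (0,5)@(1, 11): e=[13,0,13] → #  [on edge]
    (1,5)@(3, 11): e=[-1,12,15] → ·
    (0,6)@(1, 13): e=[9,-4,21] → ·
  covered (3 px):
    · · · · · · · · ·
    · · · · · · · · ·
    · · · · · · · · ·
    · · · · · · · · ·
    # # · · · · · · ·
    # · · · · · · · ·
    · · · · · · · · ·
    · · · · · · · · ·
T3:
  2·area = 24
  edge (18, 8)→(14, 12): d=(-4,4) right/bottom  bias=-1
  edge (14, 12)→(6, 14): d=(-8,2) right/bottom  bias=-1
  edge (6, 14)→(18, 8): d=(12,-6) top-left  bias=+0
    (8,4)@(17, 9): e=[0,18,6] → ·  [on edge]
    (6,5)@(13, 11): e=[8,10,6] → #
    (7,5)@(15, 11): e=[0,6,18] → ·  [on edge]
    (4,6)@(9, 13): e=[16,2,6] → #
    (5,6)@(11, 13): e=[8,-2,18] → ·
    (6,6)@(13, 13): e=[0,-6,30] → ·  [on edge]
    (4,7)@(9, 15): e=[8,-14,30] → ·
    (5,7)@(11, 15): e=[0,-18,42] → ·  [on edge]
  covered (2 px):
    · · · · · · · · ·
    · · · · · · · · ·
    · · · · · · · · ·
    · · · · · · · · ·
    · · · · · · · · ·
    · · · · · · # · ·
    · · · · # · · · ·
    · · · · · · · · ·
T4:
  2·area = 52
  edge (0, 14)→(6, 10): d=(6,-4) top-left  bias=+0
  edge (6, 10)→(16, 12): d=(10,2) right/bottom  bias=-1
  edge (16, 12)→(0, 14): d=(-16,2) right/bottom  bias=-1
    (0,4)@(1, 9): e=[-26,0,78] → ·  [on edge]
    (2,5)@(5, 11): e=[2,12,38] → #
    (3,5)@(7, 11): e=[10,8,34] → #
    (4,5)@(9, 11): e=[18,4,30] → #
    (5,5)@(11, 11): e=[26,0,26] → ·  [on edge]
    (1,6)@(3, 13): e=[6,36,10] → #
    (4,6)@(9, 13): e=[30,24,-2] → ·
    (1,7)@(3, 15): e=[18,56,-22] → ·
    (2,7)@(5, 15): e=[26,52,-26] → ·
    (3,7)@(7, 15): e=[34,48,-30] → ·
  covered (6 px):
    · · · · · · · · ·
    · · · · · · · · ·
    · · · · · · · · ·
    · · · · · · · · ·
    · · · · · · · · ·
    · · # # # · · · ·
    · # # # · · · · ·
    · · · · · · · · ·

Answer: [[6,5],[4,6]]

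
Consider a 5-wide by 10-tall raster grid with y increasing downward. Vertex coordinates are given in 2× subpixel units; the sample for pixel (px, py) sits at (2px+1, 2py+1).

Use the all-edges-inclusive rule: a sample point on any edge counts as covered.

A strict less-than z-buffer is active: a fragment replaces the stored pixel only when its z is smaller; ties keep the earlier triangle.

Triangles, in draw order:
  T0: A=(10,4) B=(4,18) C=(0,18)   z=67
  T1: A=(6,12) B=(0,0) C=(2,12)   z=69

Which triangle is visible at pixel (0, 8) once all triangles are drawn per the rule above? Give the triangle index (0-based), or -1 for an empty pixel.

T0:
  2·area = 56
  edge (10, 4)→(4, 18): d=(-6,14) inclusive
  edge (4, 18)→(0, 18): d=(-4,0) inclusive
  edge (0, 18)→(10, 4): d=(10,-14) inclusive
    (3,4)@(7, 9): e=[12,36,8] → █
    (4,4)@(9, 9): e=[-16,36,36] → ·
    (2,5)@(5, 11): e=[28,28,0] → █  [on edge]
    (3,5)@(7, 11): e=[0,28,28] → █  [on edge]
    (4,5)@(9, 11): e=[-28,28,56] → ·
    (2,6)@(5, 13): e=[16,20,20] → █
    (3,6)@(7, 13): e=[-12,20,48] → ·
    (1,7)@(3, 15): e=[32,12,12] → █
    (3,7)@(7, 15): e=[-24,12,68] → ·
    (0,8)@(1, 17): e=[48,4,4] → █
    (2,8)@(5, 17): e=[-8,4,60] → ·
    (0,9)@(1, 19): e=[36,-4,24] → ·
  covered (8 px):
    · · · · ·
    · · · · ·
    · · · · ·
    · · · · ·
    · · · █ ·
    · · █ █ ·
    · · █ · ·
    · █ █ · ·
    █ █ · · ·
    · · · · ·
T1:
  2·area = 48  (B↔C swapped to make it positive)
  edge (6, 12)→(2, 12): d=(-4,0) inclusive
  edge (2, 12)→(0, 0): d=(-2,-12) inclusive
  edge (0, 0)→(6, 12): d=(6,12) inclusive
    (0,1)@(1, 3): e=[36,6,6] → █
    (1,1)@(3, 3): e=[36,30,-18] → ·
    (0,2)@(1, 5): e=[28,2,18] → █
    (1,2)@(3, 5): e=[28,26,-6] → ·
    (0,3)@(1, 7): e=[20,-2,30] → ·
    (1,3)@(3, 7): e=[20,22,6] → █
    (2,3)@(5, 7): e=[20,46,-18] → ·
    (1,4)@(3, 9): e=[12,18,18] → █
    (2,4)@(5, 9): e=[12,42,-6] → ·
    (1,5)@(3, 11): e=[4,14,30] → █
    (2,5)@(5, 11): e=[4,38,6] → █
    (3,5)@(7, 11): e=[4,62,-18] → ·
  covered (6 px):
    · · · · ·
    █ · · · ·
    █ · · · ·
    · █ · · ·
    · █ · · ·
    · █ █ · ·
    · · · · ·
    · · · · ·
    · · · · ·
    · · · · ·

Z-buffer (winner per pixel, '.' = empty):
  . . . . .
  1 . . . .
  1 . . . .
  . 1 . . .
  . 1 . 0 .
  . 1 0 0 .
  . . 0 . .
  . 0 0 . .
  0 0 . . .
  . . . . .

Answer: 0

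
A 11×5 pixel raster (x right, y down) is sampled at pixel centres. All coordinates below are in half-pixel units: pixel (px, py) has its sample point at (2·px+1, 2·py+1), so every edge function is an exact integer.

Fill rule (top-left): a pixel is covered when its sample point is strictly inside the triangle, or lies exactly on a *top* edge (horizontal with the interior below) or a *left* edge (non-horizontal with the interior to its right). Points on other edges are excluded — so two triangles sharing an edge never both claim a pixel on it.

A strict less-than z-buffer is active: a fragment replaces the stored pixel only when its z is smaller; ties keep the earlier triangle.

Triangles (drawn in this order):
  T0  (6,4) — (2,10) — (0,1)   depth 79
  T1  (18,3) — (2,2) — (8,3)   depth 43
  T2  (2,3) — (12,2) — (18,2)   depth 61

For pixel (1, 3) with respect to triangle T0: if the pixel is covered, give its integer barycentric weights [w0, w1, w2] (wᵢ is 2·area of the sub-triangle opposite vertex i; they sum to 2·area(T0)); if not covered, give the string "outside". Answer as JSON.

T0:
  2·area = 48
  edge (6, 4)→(2, 10): d=(-4,6) right/bottom  bias=-1
  edge (2, 10)→(0, 1): d=(-2,-9) top-left  bias=+0
  edge (0, 1)→(6, 4): d=(6,3) right/bottom  bias=-1
    (0,1)@(1, 3): e=[34,5,9] → X
    (1,1)@(3, 3): e=[22,23,3] → X
    (2,1)@(5, 3): e=[10,41,-3] → .
    (0,2)@(1, 5): e=[26,1,21] → X
    (2,2)@(5, 5): e=[2,37,9] → X
    (3,2)@(7, 5): e=[-10,55,3] → .
    (0,3)@(1, 7): e=[18,-3,33] → .
    (1,3)@(3, 7): e=[6,15,27] → X
    (2,3)@(5, 7): e=[-6,33,21] → .
    (1,4)@(3, 9): e=[-2,11,39] → .
  covered (6 px):
    . . . . . . . . . . .
    X X . . . . . . . . .
    X X X . . . . . . . .
    . X . . . . . . . . .
    . . . . . . . . . . .
T1:
  2·area = 10  (B↔C swapped to make it positive)
  edge (18, 3)→(8, 3): d=(-10,0) right/bottom  bias=-1
  edge (8, 3)→(2, 2): d=(-6,-1) top-left  bias=+0
  edge (2, 2)→(18, 3): d=(16,1) right/bottom  bias=-1
    (0,1)@(1, 3): e=[0,-7,17] → .  [on edge]
    (1,1)@(3, 3): e=[0,-5,15] → .  [on edge]
    (2,1)@(5, 3): e=[0,-3,13] → .  [on edge]
    (3,1)@(7, 3): e=[0,-1,11] → .  [on edge]
    (4,1)@(9, 3): e=[0,1,9] → .  [on edge]
    (5,1)@(11, 3): e=[0,3,7] → .  [on edge]
    (6,1)@(13, 3): e=[0,5,5] → .  [on edge]
    (7,1)@(15, 3): e=[0,7,3] → .  [on edge]
    (8,1)@(17, 3): e=[0,9,1] → .  [on edge]
    (9,1)@(19, 3): e=[0,11,-1] → .  [on edge]
    (10,1)@(21, 3): e=[0,13,-3] → .  [on edge]
  covered (0 px):
    . . . . . . . . . . .
    . . . . . . . . . . .
    . . . . . . . . . . .
    . . . . . . . . . . .
    . . . . . . . . . . .
T2:
  2·area = 6
  edge (2, 3)→(12, 2): d=(10,-1) top-left  bias=+0
  edge (12, 2)→(18, 2): d=(6,0) top-left  bias=+0
  edge (18, 2)→(2, 3): d=(-16,1) right/bottom  bias=-1
  covered (0 px):
    . . . . . . . . . . .
    . . . . . . . . . . .
    . . . . . . . . . . .
    . . . . . . . . . . .
    . . . . . . . . . . .

Final: [15,27,6]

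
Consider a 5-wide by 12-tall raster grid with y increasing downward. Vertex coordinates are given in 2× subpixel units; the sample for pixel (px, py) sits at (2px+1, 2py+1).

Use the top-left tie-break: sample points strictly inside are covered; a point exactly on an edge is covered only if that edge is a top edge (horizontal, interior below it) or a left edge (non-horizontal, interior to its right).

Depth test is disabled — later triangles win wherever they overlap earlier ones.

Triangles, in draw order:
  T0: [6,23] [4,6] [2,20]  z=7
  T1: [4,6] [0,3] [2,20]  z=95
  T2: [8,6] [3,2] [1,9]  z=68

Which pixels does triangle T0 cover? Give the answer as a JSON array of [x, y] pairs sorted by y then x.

T0:
  2·area = 62  (B↔C swapped to make it positive)
  edge (6, 23)→(2, 20): d=(-4,-3) top-left  bias=+0
  edge (2, 20)→(4, 6): d=(2,-14) top-left  bias=+0
  edge (4, 6)→(6, 23): d=(2,17) right/bottom  bias=-1
    (1,6)@(3, 13): e=[31,0,31] → █  [on edge]
    (2,6)@(5, 13): e=[37,28,-3] → ·
    (1,7)@(3, 15): e=[23,4,35] → █
    (2,7)@(5, 15): e=[29,32,1] → █
    (3,7)@(7, 15): e=[35,60,-33] → ·
    (1,8)@(3, 17): e=[15,8,39] → █
    (3,8)@(7, 17): e=[27,64,-29] → ·
    (1,9)@(3, 19): e=[7,12,43] → █
    (3,9)@(7, 19): e=[19,68,-25] → ·
    (1,10)@(3, 21): e=[-1,16,47] → ·
    (2,10)@(5, 21): e=[5,44,13] → █
    (3,10)@(7, 21): e=[11,72,-21] → ·
  covered (8 px):
    · · · · ·
    · · · · ·
    · · · · ·
    · · · · ·
    · · · · ·
    · · · · ·
    · █ · · ·
    · █ █ · ·
    · █ █ · ·
    · █ █ · ·
    · · █ · ·
    · · · · ·
T1:
  2·area = 62  (B↔C swapped to make it positive)
  edge (4, 6)→(2, 20): d=(-2,14) right/bottom  bias=-1
  edge (2, 20)→(0, 3): d=(-2,-17) top-left  bias=+0
  edge (0, 3)→(4, 6): d=(4,3) right/bottom  bias=-1
    (0,2)@(1, 5): e=[44,13,5] → █
    (1,2)@(3, 5): e=[16,47,-1] → ·
    (0,3)@(1, 7): e=[40,9,13] → █
    (1,3)@(3, 7): e=[12,43,7] → █
    (2,3)@(5, 7): e=[-16,77,1] → ·
    (0,4)@(1, 9): e=[36,5,21] → █
    (2,4)@(5, 9): e=[-20,73,9] → ·
    (0,5)@(1, 11): e=[32,1,29] → █
    (2,5)@(5, 11): e=[-24,69,17] → ·
    (0,6)@(1, 13): e=[28,-3,37] → ·
    (1,6)@(3, 13): e=[0,31,31] → ·  [on edge]
  covered (7 px):
    · · · · ·
    · · · · ·
    █ · · · ·
    █ █ · · ·
    █ █ · · ·
    █ █ · · ·
    · · · · ·
    · · · · ·
    · · · · ·
    · · · · ·
    · · · · ·
    · · · · ·
T2:
  2·area = 43  (B↔C swapped to make it positive)
  edge (8, 6)→(1, 9): d=(-7,3) right/bottom  bias=-1
  edge (1, 9)→(3, 2): d=(2,-7) top-left  bias=+0
  edge (3, 2)→(8, 6): d=(5,4) right/bottom  bias=-1
    (1,1)@(3, 3): e=[36,2,5] → █
    (2,1)@(5, 3): e=[30,16,-3] → ·
    (1,2)@(3, 5): e=[22,6,15] → █
    (2,2)@(5, 5): e=[16,20,7] → █
    (3,2)@(7, 5): e=[10,34,-1] → ·
    (1,3)@(3, 7): e=[8,10,25] → █
    (3,3)@(7, 7): e=[-4,38,9] → ·
    (0,4)@(1, 9): e=[0,0,43] → ·  [on edge]
    (1,4)@(3, 9): e=[-6,14,35] → ·
    (2,4)@(5, 9): e=[-12,28,27] → ·
  covered (5 px):
    · · · · ·
    · █ · · ·
    · █ █ · ·
    · █ █ · ·
    · · · · ·
    · · · · ·
    · · · · ·
    · · · · ·
    · · · · ·
    · · · · ·
    · · · · ·
    · · · · ·

Result: [[1,6],[1,7],[2,7],[1,8],[2,8],[1,9],[2,9],[2,10]]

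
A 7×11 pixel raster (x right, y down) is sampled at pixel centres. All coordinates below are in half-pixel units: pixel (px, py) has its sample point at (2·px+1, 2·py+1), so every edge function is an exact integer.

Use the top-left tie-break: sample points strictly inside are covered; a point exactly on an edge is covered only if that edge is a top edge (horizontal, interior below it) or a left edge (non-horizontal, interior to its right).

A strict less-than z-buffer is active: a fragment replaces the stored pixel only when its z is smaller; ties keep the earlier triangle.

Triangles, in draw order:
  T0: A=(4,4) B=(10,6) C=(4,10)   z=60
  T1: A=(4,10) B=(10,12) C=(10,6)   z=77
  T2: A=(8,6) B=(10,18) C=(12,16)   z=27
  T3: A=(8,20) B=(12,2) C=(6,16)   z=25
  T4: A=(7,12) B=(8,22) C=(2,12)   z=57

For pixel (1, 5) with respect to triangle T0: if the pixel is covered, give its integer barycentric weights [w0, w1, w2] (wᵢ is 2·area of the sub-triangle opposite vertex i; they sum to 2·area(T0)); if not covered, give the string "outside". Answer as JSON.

T0:
  2·area = 36
  edge (4, 4)→(10, 6): d=(6,2) right/bottom  bias=-1
  edge (10, 6)→(4, 10): d=(-6,4) right/bottom  bias=-1
  edge (4, 10)→(4, 4): d=(0,-6) top-left  bias=+0
    (0,1)@(1, 3): e=[0,54,-18] → .  [on edge]
    (2,2)@(5, 5): e=[4,26,6] → X
    (3,2)@(7, 5): e=[0,18,18] → .  [on edge]
    (2,3)@(5, 7): e=[16,14,6] → X
    (3,3)@(7, 7): e=[12,6,18] → X
    (4,3)@(9, 7): e=[8,-2,30] → .
    (6,3)@(13, 7): e=[0,-18,54] → .  [on edge]
    (2,4)@(5, 9): e=[28,2,6] → X
    (3,4)@(7, 9): e=[24,-6,18] → .
    (2,5)@(5, 11): e=[40,-10,6] → .
  covered (4 px):
    . . . . . . .
    . . . . . . .
    . . X . . . .
    . . X X . . .
    . . X . . . .
    . . . . . . .
    . . . . . . .
    . . . . . . .
    . . . . . . .
    . . . . . . .
    . . . . . . .
T1:
  2·area = 36  (B↔C swapped to make it positive)
  edge (4, 10)→(10, 6): d=(6,-4) top-left  bias=+0
  edge (10, 6)→(10, 12): d=(0,6) right/bottom  bias=-1
  edge (10, 12)→(4, 10): d=(-6,-2) top-left  bias=+0
    (4,3)@(9, 7): e=[2,6,28] → X
    (5,3)@(11, 7): e=[10,-6,32] → .
    (0,4)@(1, 9): e=[-18,54,0] → .  [on edge]
    (3,4)@(7, 9): e=[6,18,12] → X
    (5,4)@(11, 9): e=[22,-6,20] → .
    (3,5)@(7, 11): e=[18,18,0] → X  [on edge]
    (5,5)@(11, 11): e=[34,-6,8] → .
    (3,6)@(7, 13): e=[30,18,-12] → .
    (4,6)@(9, 13): e=[38,6,-8] → .
    (6,6)@(13, 13): e=[54,-18,0] → .  [on edge]
  covered (5 px):
    . . . . . . .
    . . . . . . .
    . . . . . . .
    . . . . X . .
    . . . X X . .
    . . . X X . .
    . . . . . . .
    . . . . . . .
    . . . . . . .
    . . . . . . .
    . . . . . . .
T2:
  2·area = 28  (B↔C swapped to make it positive)
  edge (8, 6)→(12, 16): d=(4,10) right/bottom  bias=-1
  edge (12, 16)→(10, 18): d=(-2,2) right/bottom  bias=-1
  edge (10, 18)→(8, 6): d=(-2,-12) top-left  bias=+0
    (4,4)@(9, 9): e=[2,20,6] → X
    (5,4)@(11, 9): e=[-18,16,30] → .
    (4,5)@(9, 11): e=[10,16,2] → X
    (5,5)@(11, 11): e=[-10,12,26] → .
    (4,6)@(9, 13): e=[18,12,-2] → .
    (5,7)@(11, 15): e=[6,4,18] → X
    (6,7)@(13, 15): e=[-14,0,42] → .  [on edge]
    (5,8)@(11, 17): e=[14,0,14] → .  [on edge]
    (4,9)@(9, 19): e=[42,0,-14] → .  [on edge]
    (3,10)@(7, 21): e=[70,0,-42] → .  [on edge]
  covered (3 px):
    . . . . . . .
    . . . . . . .
    . . . . . . .
    . . . . . . .
    . . . . X . .
    . . . . X . .
    . . . . . . .
    . . . . . X .
    . . . . . . .
    . . . . . . .
    . . . . . . .
T3:
  2·area = 52  (B↔C swapped to make it positive)
  edge (8, 20)→(6, 16): d=(-2,-4) top-left  bias=+0
  edge (6, 16)→(12, 2): d=(6,-14) top-left  bias=+0
  edge (12, 2)→(8, 20): d=(-4,18) right/bottom  bias=-1
    (5,2)@(11, 5): e=[42,4,6] → X
    (6,2)@(13, 5): e=[50,32,-30] → .
    (5,3)@(11, 7): e=[38,16,-2] → .
    (4,4)@(9, 9): e=[26,0,26] → X  [on edge]
    (5,4)@(11, 9): e=[34,28,-10] → .
    (4,5)@(9, 11): e=[22,12,18] → X
    (5,5)@(11, 11): e=[30,40,-18] → .
    (4,6)@(9, 13): e=[18,24,10] → X
    (5,6)@(11, 13): e=[26,52,-26] → .
    (3,7)@(7, 15): e=[6,8,38] → X
    (5,7)@(11, 15): e=[22,64,-34] → .
    (3,8)@(7, 17): e=[2,20,30] → X
  covered (7 px):
    . . . . . . .
    . . . . . . .
    . . . . . X .
    . . . . . . .
    . . . . X . .
    . . . . X . .
    . . . . X . .
    . . . X X . .
    . . . X . . .
    . . . . . . .
    . . . . . . .
T4:
  2·area = 50
  edge (7, 12)→(8, 22): d=(1,10) right/bottom  bias=-1
  edge (8, 22)→(2, 12): d=(-6,-10) top-left  bias=+0
  edge (2, 12)→(7, 12): d=(5,0) top-left  bias=+0
    (1,6)@(3, 13): e=[41,4,5] → X
    (2,6)@(5, 13): e=[21,24,5] → X
    (3,6)@(7, 13): e=[1,44,5] → X
    (4,6)@(9, 13): e=[-19,64,5] → .
    (1,7)@(3, 15): e=[43,-8,15] → .
    (2,7)@(5, 15): e=[23,12,15] → X
    (4,7)@(9, 15): e=[-17,52,15] → .
    (2,8)@(5, 17): e=[25,0,25] → X  [on edge]
    (4,8)@(9, 17): e=[-15,40,25] → .
    (2,9)@(5, 19): e=[27,-12,35] → .
    (3,9)@(7, 19): e=[7,8,35] → X
    (4,9)@(9, 19): e=[-13,28,35] → .
  covered (8 px):
    . . . . . . .
    . . . . . . .
    . . . . . . .
    . . . . . . .
    . . . . . . .
    . . . . . . .
    . X X X . . .
    . . X X . . .
    . . X X . . .
    . . . X . . .
    . . . . . . .

Answer: "outside"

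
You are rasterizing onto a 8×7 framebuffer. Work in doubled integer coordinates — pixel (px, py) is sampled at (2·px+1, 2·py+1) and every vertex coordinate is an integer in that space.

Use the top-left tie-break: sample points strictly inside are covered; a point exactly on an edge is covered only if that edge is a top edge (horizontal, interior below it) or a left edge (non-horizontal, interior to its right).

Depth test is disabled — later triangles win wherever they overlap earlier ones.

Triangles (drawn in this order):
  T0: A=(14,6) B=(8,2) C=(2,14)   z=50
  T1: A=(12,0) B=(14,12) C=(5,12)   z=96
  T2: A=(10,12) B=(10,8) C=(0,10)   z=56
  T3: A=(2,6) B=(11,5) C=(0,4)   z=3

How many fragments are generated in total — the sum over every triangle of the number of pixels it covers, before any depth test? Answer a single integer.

T0:
  2·area = 96  (B↔C swapped to make it positive)
  edge (14, 6)→(2, 14): d=(-12,8) right/bottom  bias=-1
  edge (2, 14)→(8, 2): d=(6,-12) top-left  bias=+0
  edge (8, 2)→(14, 6): d=(6,4) right/bottom  bias=-1
    (4,1)@(9, 3): e=[76,18,2] → #
    (5,1)@(11, 3): e=[60,42,-6] → ·
    (3,2)@(7, 5): e=[68,6,22] → #
    (5,2)@(11, 5): e=[36,54,6] → #
    (6,2)@(13, 5): e=[20,78,-2] → ·
    (3,3)@(7, 7): e=[44,18,34] → #
    (6,3)@(13, 7): e=[-4,90,10] → ·
    (2,4)@(5, 9): e=[36,6,54] → #
    (5,4)@(11, 9): e=[-12,78,30] → ·
    (2,5)@(5, 11): e=[12,18,66] → #
    (3,5)@(7, 11): e=[-4,42,58] → ·
    (4,5)@(9, 11): e=[-20,66,50] → ·
  covered (12 px):
    · · · · · · · ·
    · · · · # · · ·
    · · · # # # · ·
    · · · # # # · ·
    · · # # # · · ·
    · · # · · · · ·
    · # · · · · · ·
T1:
  2·area = 108
  edge (12, 0)→(14, 12): d=(2,12) right/bottom  bias=-1
  edge (14, 12)→(5, 12): d=(-9,0) right/bottom  bias=-1
  edge (5, 12)→(12, 0): d=(7,-12) top-left  bias=+0
    (5,1)@(11, 3): e=[18,81,9] → #
    (6,1)@(13, 3): e=[-6,81,33] → ·
    (5,2)@(11, 5): e=[22,63,23] → #
    (6,2)@(13, 5): e=[-2,63,47] → ·
    (4,3)@(9, 7): e=[50,45,13] → #
    (6,3)@(13, 7): e=[2,45,61] → #
    (7,3)@(15, 7): e=[-22,45,85] → ·
    (3,4)@(7, 9): e=[78,27,3] → #
    (7,4)@(15, 9): e=[-18,27,99] → ·
    (3,5)@(7, 11): e=[82,9,17] → #
    (7,5)@(15, 11): e=[-14,9,113] → ·
    (3,6)@(7, 13): e=[86,-9,31] → ·
  covered (13 px):
    · · · · · · · ·
    · · · · · # · ·
    · · · · · # · ·
    · · · · # # # ·
    · · · # # # # ·
    · · · # # # # ·
    · · · · · · · ·
T2:
  2·area = 40  (B↔C swapped to make it positive)
  edge (10, 12)→(0, 10): d=(-10,-2) top-left  bias=+0
  edge (0, 10)→(10, 8): d=(10,-2) top-left  bias=+0
  edge (10, 8)→(10, 12): d=(0,4) right/bottom  bias=-1
    (7,3)@(15, 7): e=[60,0,-20] → ·  [on edge]
    (2,4)@(5, 9): e=[20,0,20] → #  [on edge]
    (3,4)@(7, 9): e=[24,4,12] → #
    (4,4)@(9, 9): e=[28,8,4] → #
    (5,4)@(11, 9): e=[32,12,-4] → ·
    (2,5)@(5, 11): e=[0,20,20] → #  [on edge]
    (5,5)@(11, 11): e=[12,32,-4] → ·
    (2,6)@(5, 13): e=[-20,40,20] → ·
    (3,6)@(7, 13): e=[-16,44,12] → ·
    (4,6)@(9, 13): e=[-12,48,4] → ·
    (7,6)@(15, 13): e=[0,60,-20] → ·  [on edge]
  covered (6 px):
    · · · · · · · ·
    · · · · · · · ·
    · · · · · · · ·
    · · · · · · · ·
    · · # # # · · ·
    · · # # # · · ·
    · · · · · · · ·
T3:
  2·area = 20  (B↔C swapped to make it positive)
  edge (2, 6)→(0, 4): d=(-2,-2) top-left  bias=+0
  edge (0, 4)→(11, 5): d=(11,1) right/bottom  bias=-1
  edge (11, 5)→(2, 6): d=(-9,1) right/bottom  bias=-1
    (0,2)@(1, 5): e=[0,10,10] → #  [on edge]
    (1,2)@(3, 5): e=[4,8,8] → #
    (2,2)@(5, 5): e=[8,6,6] → #
    (3,2)@(7, 5): e=[12,4,4] → #
    (4,2)@(9, 5): e=[16,2,2] → #
    (5,2)@(11, 5): e=[20,0,0] → ·  [on edge]
    (0,3)@(1, 7): e=[-4,32,-8] → ·
    (1,3)@(3, 7): e=[0,30,-10] → ·  [on edge]
    (2,3)@(5, 7): e=[4,28,-12] → ·
    (3,3)@(7, 7): e=[8,26,-14] → ·
    (4,3)@(9, 7): e=[12,24,-16] → ·
    (2,4)@(5, 9): e=[0,50,-30] → ·  [on edge]
    (3,5)@(7, 11): e=[0,70,-50] → ·  [on edge]
    (4,6)@(9, 13): e=[0,90,-70] → ·  [on edge]
  covered (5 px):
    · · · · · · · ·
    · · · · · · · ·
    # # # # # · · ·
    · · · · · · · ·
    · · · · · · · ·
    · · · · · · · ·
    · · · · · · · ·

Final: 36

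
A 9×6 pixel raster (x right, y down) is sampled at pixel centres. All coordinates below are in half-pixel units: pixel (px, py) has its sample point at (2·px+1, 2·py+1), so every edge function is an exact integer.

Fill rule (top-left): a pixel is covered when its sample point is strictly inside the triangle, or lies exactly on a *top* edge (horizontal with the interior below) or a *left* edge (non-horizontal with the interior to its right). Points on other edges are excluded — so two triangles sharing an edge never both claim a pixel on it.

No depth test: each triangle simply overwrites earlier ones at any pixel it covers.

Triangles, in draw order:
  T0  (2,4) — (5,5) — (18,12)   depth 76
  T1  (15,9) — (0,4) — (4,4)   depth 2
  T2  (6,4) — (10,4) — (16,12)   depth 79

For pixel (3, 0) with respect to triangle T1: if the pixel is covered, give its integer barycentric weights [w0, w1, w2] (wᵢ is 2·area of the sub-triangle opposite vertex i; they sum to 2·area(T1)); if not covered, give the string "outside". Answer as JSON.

T0:
  2·area = 8
  edge (2, 4)→(5, 5): d=(3,1) right/bottom  bias=-1
  edge (5, 5)→(18, 12): d=(13,7) right/bottom  bias=-1
  edge (18, 12)→(2, 4): d=(-16,-8) top-left  bias=+0
    (2,2)@(5, 5): e=[0,0,8] → ·  [on edge]
    (5,3)@(11, 7): e=[0,-16,24] → ·  [on edge]
    (8,4)@(17, 9): e=[0,-32,40] → ·  [on edge]
  covered (0 px):
    · · · · · · · · ·
    · · · · · · · · ·
    · · · · · · · · ·
    · · · · · · · · ·
    · · · · · · · · ·
    · · · · · · · · ·
T1:
  2·area = 20
  edge (15, 9)→(0, 4): d=(-15,-5) top-left  bias=+0
  edge (0, 4)→(4, 4): d=(4,0) top-left  bias=+0
  edge (4, 4)→(15, 9): d=(11,5) right/bottom  bias=-1
    (1,2)@(3, 5): e=[0,4,16] → #  [on edge]
    (2,2)@(5, 5): e=[10,4,6] → #
    (3,2)@(7, 5): e=[20,4,-4] → ·
    (1,3)@(3, 7): e=[-30,12,38] → ·
    (2,3)@(5, 7): e=[-20,12,28] → ·
    (4,3)@(9, 7): e=[0,12,8] → #  [on edge]
    (5,3)@(11, 7): e=[10,12,-2] → ·
    (4,4)@(9, 9): e=[-30,20,30] → ·
    (7,4)@(15, 9): e=[0,20,0] → ·  [on edge]
  covered (3 px):
    · · · · · · · · ·
    · · · · · · · · ·
    · # # · · · · · ·
    · · · · # · · · ·
    · · · · · · · · ·
    · · · · · · · · ·
T2:
  2·area = 32
  edge (6, 4)→(10, 4): d=(4,0) top-left  bias=+0
  edge (10, 4)→(16, 12): d=(6,8) right/bottom  bias=-1
  edge (16, 12)→(6, 4): d=(-10,-8) top-left  bias=+0
    (4,2)@(9, 5): e=[4,14,14] → #
    (5,2)@(11, 5): e=[4,-2,30] → ·
    (4,3)@(9, 7): e=[12,26,-6] → ·
    (5,3)@(11, 7): e=[12,10,10] → #
    (6,3)@(13, 7): e=[12,-6,26] → ·
    (5,4)@(11, 9): e=[20,22,-10] → ·
    (6,4)@(13, 9): e=[20,6,6] → #
    (7,4)@(15, 9): e=[20,-10,22] → ·
    (6,5)@(13, 11): e=[28,18,-14] → ·
    (7,5)@(15, 11): e=[28,2,2] → #
    (8,5)@(17, 11): e=[28,-14,18] → ·
  covered (4 px):
    · · · · · · · · ·
    · · · · · · · · ·
    · · · · # · · · ·
    · · · · · # · · ·
    · · · · · · # · ·
    · · · · · · · # ·

Final: "outside"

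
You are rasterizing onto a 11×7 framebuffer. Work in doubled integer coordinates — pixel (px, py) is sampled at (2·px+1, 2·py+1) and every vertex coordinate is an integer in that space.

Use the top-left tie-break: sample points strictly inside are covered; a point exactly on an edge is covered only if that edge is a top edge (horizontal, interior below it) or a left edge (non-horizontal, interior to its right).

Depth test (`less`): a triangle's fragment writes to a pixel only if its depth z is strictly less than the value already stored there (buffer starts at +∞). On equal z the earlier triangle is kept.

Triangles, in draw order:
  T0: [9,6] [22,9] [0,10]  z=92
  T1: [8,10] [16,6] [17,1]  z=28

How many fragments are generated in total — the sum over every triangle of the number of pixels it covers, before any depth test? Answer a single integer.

T0:
  2·area = 79
  edge (9, 6)→(22, 9): d=(13,3) right/bottom  bias=-1
  edge (22, 9)→(0, 10): d=(-22,1) right/bottom  bias=-1
  edge (0, 10)→(9, 6): d=(9,-4) top-left  bias=+0
    (3,3)@(7, 7): e=[19,59,1] → █
    (4,3)@(9, 7): e=[13,57,9] → █
    (5,3)@(11, 7): e=[7,55,17] → █
    (6,3)@(13, 7): e=[1,53,25] → █
    (7,3)@(15, 7): e=[-5,51,33] → ·
    (1,4)@(3, 9): e=[57,19,3] → █
    (2,4)@(5, 9): e=[51,17,11] → █
    (7,4)@(15, 9): e=[21,7,51] → █
    (8,4)@(17, 9): e=[15,5,59] → █
    (9,4)@(19, 9): e=[9,3,67] → █
    (10,4)@(21, 9): e=[3,1,75] → █
    (1,5)@(3, 11): e=[83,-25,21] → ·
  covered (14 px):
    · · · · · · · · · · ·
    · · · · · · · · · · ·
    · · · · · · · · · · ·
    · · · █ █ █ █ · · · ·
    · █ █ █ █ █ █ █ █ █ █
    · · · · · · · · · · ·
    · · · · · · · · · · ·
T1:
  2·area = 36  (B↔C swapped to make it positive)
  edge (8, 10)→(17, 1): d=(9,-9) top-left  bias=+0
  edge (17, 1)→(16, 6): d=(-1,5) right/bottom  bias=-1
  edge (16, 6)→(8, 10): d=(-8,4) right/bottom  bias=-1
    (8,0)@(17, 1): e=[0,0,36] → ·  [on edge]
    (7,1)@(15, 3): e=[0,8,28] → █  [on edge]
    (8,1)@(17, 3): e=[18,-2,20] → ·
    (6,2)@(13, 5): e=[0,16,20] → █  [on edge]
    (8,2)@(17, 5): e=[36,-4,4] → ·
    (5,3)@(11, 7): e=[0,24,12] → █  [on edge]
    (7,3)@(15, 7): e=[36,4,-4] → ·
    (4,4)@(9, 9): e=[0,32,4] → █  [on edge]
    (5,4)@(11, 9): e=[18,22,-4] → ·
    (6,4)@(13, 9): e=[36,12,-12] → ·
    (3,5)@(7, 11): e=[0,40,-4] → ·  [on edge]
    (4,5)@(9, 11): e=[18,30,-12] → ·
    (7,5)@(15, 11): e=[72,0,-36] → ·  [on edge]
    (2,6)@(5, 13): e=[0,48,-12] → ·  [on edge]
  covered (6 px):
    · · · · · · · · · · ·
    · · · · · · · █ · · ·
    · · · · · · █ █ · · ·
    · · · · · █ █ · · · ·
    · · · · █ · · · · · ·
    · · · · · · · · · · ·
    · · · · · · · · · · ·

Result: 20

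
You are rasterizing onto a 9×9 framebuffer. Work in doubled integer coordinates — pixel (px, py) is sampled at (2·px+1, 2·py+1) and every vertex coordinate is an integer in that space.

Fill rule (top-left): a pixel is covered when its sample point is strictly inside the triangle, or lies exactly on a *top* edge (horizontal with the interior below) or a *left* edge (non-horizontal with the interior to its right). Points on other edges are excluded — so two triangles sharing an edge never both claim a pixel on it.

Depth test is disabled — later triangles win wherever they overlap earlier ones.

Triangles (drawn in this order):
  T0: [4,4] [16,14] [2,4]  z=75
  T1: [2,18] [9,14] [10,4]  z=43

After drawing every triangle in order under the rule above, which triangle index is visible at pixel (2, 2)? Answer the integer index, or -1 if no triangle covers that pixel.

T0:
  2·area = 20
  edge (4, 4)→(16, 14): d=(12,10) right/bottom  bias=-1
  edge (16, 14)→(2, 4): d=(-14,-10) top-left  bias=+0
  edge (2, 4)→(4, 4): d=(2,0) top-left  bias=+0
    (2,2)@(5, 5): e=[2,16,2] → █
    (3,2)@(7, 5): e=[-18,36,2] → ·
    (2,3)@(5, 7): e=[26,-12,6] → ·
    (3,3)@(7, 7): e=[6,8,6] → █
    (4,3)@(9, 7): e=[-14,28,6] → ·
    (3,4)@(7, 9): e=[30,-20,10] → ·
    (4,4)@(9, 9): e=[10,0,10] → █  [on edge]
    (5,4)@(11, 9): e=[-10,20,10] → ·
    (4,5)@(9, 11): e=[34,-28,14] → ·
  covered (3 px):
    · · · · · · · · ·
    · · · · · · · · ·
    · · █ · · · · · ·
    · · · █ · · · · ·
    · · · · █ · · · ·
    · · · · · · · · ·
    · · · · · · · · ·
    · · · · · · · · ·
    · · · · · · · · ·
T1:
  2·area = 66  (B↔C swapped to make it positive)
  edge (2, 18)→(10, 4): d=(8,-14) top-left  bias=+0
  edge (10, 4)→(9, 14): d=(-1,10) right/bottom  bias=-1
  edge (9, 14)→(2, 18): d=(-7,4) right/bottom  bias=-1
    (4,3)@(9, 7): e=[10,7,49] → █
    (5,3)@(11, 7): e=[38,-13,41] → ·
    (4,4)@(9, 9): e=[26,5,35] → █
    (5,4)@(11, 9): e=[54,-15,27] → ·
    (3,5)@(7, 11): e=[14,23,29] → █
    (5,5)@(11, 11): e=[70,-17,13] → ·
    (2,6)@(5, 13): e=[2,41,23] → █
    (5,6)@(11, 13): e=[86,-19,-1] → ·
    (2,7)@(5, 15): e=[18,39,9] → █
    (4,7)@(9, 15): e=[74,-1,-7] → ·
    (1,8)@(3, 17): e=[6,57,3] → █
    (2,8)@(5, 17): e=[34,37,-5] → ·
  covered (10 px):
    · · · · · · · · ·
    · · · · · · · · ·
    · · · · · · · · ·
    · · · · █ · · · ·
    · · · · █ · · · ·
    · · · █ █ · · · ·
    · · █ █ █ · · · ·
    · · █ █ · · · · ·
    · █ · · · · · · ·

Z-buffer (winner per pixel, '.' = empty):
  . . . . . . . . .
  . . . . . . . . .
  . . 0 . . . . . .
  . . . 0 1 . . . .
  . . . . 1 . . . .
  . . . 1 1 . . . .
  . . 1 1 1 . . . .
  . . 1 1 . . . . .
  . 1 . . . . . . .

Result: 0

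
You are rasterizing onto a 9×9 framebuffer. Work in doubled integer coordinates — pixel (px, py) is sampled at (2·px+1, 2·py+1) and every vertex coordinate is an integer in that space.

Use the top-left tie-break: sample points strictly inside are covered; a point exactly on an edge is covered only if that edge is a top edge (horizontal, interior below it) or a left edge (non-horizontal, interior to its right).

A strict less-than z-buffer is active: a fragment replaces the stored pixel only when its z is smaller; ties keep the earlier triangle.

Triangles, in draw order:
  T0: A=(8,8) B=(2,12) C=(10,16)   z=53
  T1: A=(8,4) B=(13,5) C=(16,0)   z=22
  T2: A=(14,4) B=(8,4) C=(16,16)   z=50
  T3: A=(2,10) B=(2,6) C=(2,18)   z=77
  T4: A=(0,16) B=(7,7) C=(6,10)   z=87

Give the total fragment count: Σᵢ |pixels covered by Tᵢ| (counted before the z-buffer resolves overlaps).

T0:
  2·area = 56  (B↔C swapped to make it positive)
  edge (8, 8)→(10, 16): d=(2,8) right/bottom  bias=-1
  edge (10, 16)→(2, 12): d=(-8,-4) top-left  bias=+0
  edge (2, 12)→(8, 8): d=(6,-4) top-left  bias=+0
    (3,4)@(7, 9): e=[10,44,2] → #
    (4,4)@(9, 9): e=[-6,52,10] → ·
    (2,5)@(5, 11): e=[30,20,6] → #
    (4,5)@(9, 11): e=[-2,36,22] → ·
    (2,6)@(5, 13): e=[34,4,18] → #
    (4,6)@(9, 13): e=[2,20,34] → #
    (5,6)@(11, 13): e=[-14,28,42] → ·
    (2,7)@(5, 15): e=[38,-12,30] → ·
    (3,7)@(7, 15): e=[22,-4,38] → ·
    (4,7)@(9, 15): e=[6,4,46] → #
    (5,7)@(11, 15): e=[-10,12,54] → ·
    (4,8)@(9, 17): e=[10,-12,58] → ·
  covered (7 px):
    · · · · · · · · ·
    · · · · · · · · ·
    · · · · · · · · ·
    · · · · · · · · ·
    · · · # · · · · ·
    · · # # · · · · ·
    · · # # # · · · ·
    · · · · # · · · ·
    · · · · · · · · ·
T1:
  2·area = 28  (B↔C swapped to make it positive)
  edge (8, 4)→(16, 0): d=(8,-4) top-left  bias=+0
  edge (16, 0)→(13, 5): d=(-3,5) right/bottom  bias=-1
  edge (13, 5)→(8, 4): d=(-5,-1) top-left  bias=+0
    (7,0)@(15, 1): e=[4,2,22] → #
    (8,0)@(17, 1): e=[12,-8,24] → ·
    (1,1)@(3, 3): e=[-28,56,0] → ·  [on edge]
    (5,1)@(11, 3): e=[4,16,8] → #
    (6,1)@(13, 3): e=[12,6,10] → #
    (7,1)@(15, 3): e=[20,-4,12] → ·
    (5,2)@(11, 5): e=[20,10,-2] → ·
    (6,2)@(13, 5): e=[28,0,0] → ·  [on edge]
    (3,7)@(7, 15): e=[84,0,-56] → ·  [on edge]
  covered (3 px):
    · · · · · · · # ·
    · · · · · # # · ·
    · · · · · · · · ·
    · · · · · · · · ·
    · · · · · · · · ·
    · · · · · · · · ·
    · · · · · · · · ·
    · · · · · · · · ·
    · · · · · · · · ·
T2:
  2·area = 72  (B↔C swapped to make it positive)
  edge (14, 4)→(16, 16): d=(2,12) right/bottom  bias=-1
  edge (16, 16)→(8, 4): d=(-8,-12) top-left  bias=+0
  edge (8, 4)→(14, 4): d=(6,0) top-left  bias=+0
    (4,2)@(9, 5): e=[62,4,6] → #
    (5,2)@(11, 5): e=[38,28,6] → #
    (6,2)@(13, 5): e=[14,52,6] → #
    (7,2)@(15, 5): e=[-10,76,6] → ·
    (4,3)@(9, 7): e=[66,-12,18] → ·
    (5,3)@(11, 7): e=[42,12,18] → #
    (7,3)@(15, 7): e=[-6,60,18] → ·
    (5,4)@(11, 9): e=[46,-4,30] → ·
    (6,4)@(13, 9): e=[22,20,30] → #
    (7,4)@(15, 9): e=[-2,44,30] → ·
    (6,5)@(13, 11): e=[26,4,42] → #
    (7,5)@(15, 11): e=[2,28,42] → #
  covered (9 px):
    · · · · · · · · ·
    · · · · · · · · ·
    · · · · # # # · ·
    · · · · · # # · ·
    · · · · · · # · ·
    · · · · · · # # ·
    · · · · · · · # ·
    · · · · · · · · ·
    · · · · · · · · ·
T3:
  degenerate (2·area = 0) — covers nothing
T4:
  2·area = 12
  edge (0, 16)→(7, 7): d=(7,-9) top-left  bias=+0
  edge (7, 7)→(6, 10): d=(-1,3) right/bottom  bias=-1
  edge (6, 10)→(0, 16): d=(-6,6) right/bottom  bias=-1
    (4,0)@(9, 1): e=[-24,0,36] → ·  [on edge]
    (7,0)@(15, 1): e=[30,-18,0] → ·  [on edge]
    (6,1)@(13, 3): e=[26,-14,0] → ·  [on edge]
    (5,2)@(11, 5): e=[22,-10,0] → ·  [on edge]
    (3,3)@(7, 7): e=[0,0,12] → ·  [on edge]
    (4,3)@(9, 7): e=[18,-6,0] → ·  [on edge]
    (3,4)@(7, 9): e=[14,-2,0] → ·  [on edge]
    (2,5)@(5, 11): e=[10,2,0] → ·  [on edge]
    (1,6)@(3, 13): e=[6,6,0] → ·  [on edge]
    (2,6)@(5, 13): e=[24,0,-12] → ·  [on edge]
    (0,7)@(1, 15): e=[2,10,0] → ·  [on edge]
  covered (0 px):
    · · · · · · · · ·
    · · · · · · · · ·
    · · · · · · · · ·
    · · · · · · · · ·
    · · · · · · · · ·
    · · · · · · · · ·
    · · · · · · · · ·
    · · · · · · · · ·
    · · · · · · · · ·

Final: 19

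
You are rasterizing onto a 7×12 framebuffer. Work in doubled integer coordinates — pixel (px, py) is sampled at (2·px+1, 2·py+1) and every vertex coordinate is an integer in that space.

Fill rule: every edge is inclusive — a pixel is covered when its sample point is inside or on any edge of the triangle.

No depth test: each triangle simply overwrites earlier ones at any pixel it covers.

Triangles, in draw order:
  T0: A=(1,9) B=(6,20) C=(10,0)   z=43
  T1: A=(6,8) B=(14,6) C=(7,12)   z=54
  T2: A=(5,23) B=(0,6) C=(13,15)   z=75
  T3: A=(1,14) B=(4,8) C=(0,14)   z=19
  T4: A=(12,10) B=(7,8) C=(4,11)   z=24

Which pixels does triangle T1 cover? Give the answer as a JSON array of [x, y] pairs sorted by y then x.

T0:
  2·area = 144  (B↔C swapped to make it positive)
  edge (1, 9)→(10, 0): d=(9,-9) inclusive
  edge (10, 0)→(6, 20): d=(-4,20) inclusive
  edge (6, 20)→(1, 9): d=(-5,-11) inclusive
    (4,0)@(9, 1): e=[0,16,128] → X  [on edge]
    (5,0)@(11, 1): e=[18,-24,150] → .
    (3,1)@(7, 3): e=[0,48,96] → X  [on edge]
    (5,1)@(11, 3): e=[36,-32,140] → .
    (2,2)@(5, 5): e=[0,80,64] → X  [on edge]
    (4,2)@(9, 5): e=[36,0,108] → X  [on edge]
    (5,2)@(11, 5): e=[54,-40,130] → .
    (1,3)@(3, 7): e=[0,112,32] → X  [on edge]
    (4,3)@(9, 7): e=[54,-8,98] → .
    (0,4)@(1, 9): e=[0,144,0] → X  [on edge]
    (4,4)@(9, 9): e=[72,-16,88] → .
    (0,5)@(1, 11): e=[18,136,-10] → .
    (3,7)@(7, 15): e=[108,0,36] → X  [on edge]
  covered (22 px):
    . . . . X . .
    . . . X X . .
    . . X X X . .
    . X X X . . .
    X X X X . . .
    . X X X . . .
    . X X X . . .
    . . X X . . .
    . . X . . . .
    . . . . . . .
    . . . . . . .
    . . . . . . .
T1:
  2·area = 34
  edge (6, 8)→(14, 6): d=(8,-2) inclusive
  edge (14, 6)→(7, 12): d=(-7,6) inclusive
  edge (7, 12)→(6, 8): d=(-1,-4) inclusive
    (5,3)@(11, 7): e=[2,11,21] → X
    (6,3)@(13, 7): e=[6,-1,29] → .
    (3,4)@(7, 9): e=[10,21,3] → X
    (4,4)@(9, 9): e=[14,9,11] → X
    (5,4)@(11, 9): e=[18,-3,19] → .
    (3,5)@(7, 11): e=[26,7,1] → X
    (4,5)@(9, 11): e=[30,-5,9] → .
    (3,6)@(7, 13): e=[42,-7,-1] → .
  covered (4 px):
    . . . . . . .
    . . . . . . .
    . . . . . . .
    . . . . . X .
    . . . X X . .
    . . . X . . .
    . . . . . . .
    . . . . . . .
    . . . . . . .
    . . . . . . .
    . . . . . . .
    . . . . . . .
T2:
  2·area = 176
  edge (5, 23)→(0, 6): d=(-5,-17) inclusive
  edge (0, 6)→(13, 15): d=(13,9) inclusive
  edge (13, 15)→(5, 23): d=(-8,8) inclusive
    (0,3)@(1, 7): e=[12,4,160] → X
    (1,3)@(3, 7): e=[46,-14,144] → .
    (0,4)@(1, 9): e=[2,30,144] → X
    (1,4)@(3, 9): e=[36,12,128] → X
    (2,4)@(5, 9): e=[70,-6,112] → .
    (0,5)@(1, 11): e=[-8,56,128] → .
    (1,5)@(3, 11): e=[26,38,112] → X
    (2,5)@(5, 11): e=[60,20,96] → X
    (3,5)@(7, 11): e=[94,2,80] → X
    (4,5)@(9, 11): e=[128,-16,64] → .
    (1,6)@(3, 13): e=[16,64,96] → X
    (4,6)@(9, 13): e=[118,10,48] → X
    (6,7)@(13, 15): e=[176,0,0] → X  [on edge]
    (5,8)@(11, 17): e=[132,44,0] → X  [on edge]
    (4,9)@(9, 19): e=[88,88,0] → X  [on edge]
    (3,10)@(7, 21): e=[44,132,0] → X  [on edge]
    (2,11)@(5, 23): e=[0,176,0] → X  [on edge]
  covered (26 px):
    . . . . . . .
    . . . . . . .
    . . . . . . .
    X . . . . . .
    X X . . . . .
    . X X X . . .
    . X X X X . .
    . X X X X X X
    . . X X X X .
    . . X X X . .
    . . X X . . .
    . . X . . . .
T3:
  2·area = 6  (B↔C swapped to make it positive)
  edge (1, 14)→(0, 14): d=(-1,0) inclusive
  edge (0, 14)→(4, 8): d=(4,-6) inclusive
  edge (4, 8)→(1, 14): d=(-3,6) inclusive
    (0,6)@(1, 13): e=[1,2,3] → X
    (1,6)@(3, 13): e=[1,14,-9] → .
    (0,7)@(1, 15): e=[-1,10,-3] → .
  covered (1 px):
    . . . . . . .
    . . . . . . .
    . . . . . . .
    . . . . . . .
    . . . . . . .
    . . . . . . .
    X . . . . . .
    . . . . . . .
    . . . . . . .
    . . . . . . .
    . . . . . . .
    . . . . . . .
T4:
  2·area = 21  (B↔C swapped to make it positive)
  edge (12, 10)→(4, 11): d=(-8,1) inclusive
  edge (4, 11)→(7, 8): d=(3,-3) inclusive
  edge (7, 8)→(12, 10): d=(5,2) inclusive
    (3,4)@(7, 9): e=[13,3,5] → X
    (4,4)@(9, 9): e=[11,9,1] → X
    (5,4)@(11, 9): e=[9,15,-3] → .
    (3,5)@(7, 11): e=[-3,9,15] → .
    (4,5)@(9, 11): e=[-5,15,11] → .
  covered (2 px):
    . . . . . . .
    . . . . . . .
    . . . . . . .
    . . . . . . .
    . . . X X . .
    . . . . . . .
    . . . . . . .
    . . . . . . .
    . . . . . . .
    . . . . . . .
    . . . . . . .
    . . . . . . .

Result: [[5,3],[3,4],[4,4],[3,5]]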